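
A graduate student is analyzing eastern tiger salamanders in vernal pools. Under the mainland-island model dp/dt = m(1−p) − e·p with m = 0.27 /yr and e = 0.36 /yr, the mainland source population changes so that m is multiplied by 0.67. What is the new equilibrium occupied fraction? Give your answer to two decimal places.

0.33

Before: p* = 0.27/(0.27+0.36) = 0.4286.
After: m = 0.1809, e = 0.36; p* = 0.1809/0.5409 = 0.3344.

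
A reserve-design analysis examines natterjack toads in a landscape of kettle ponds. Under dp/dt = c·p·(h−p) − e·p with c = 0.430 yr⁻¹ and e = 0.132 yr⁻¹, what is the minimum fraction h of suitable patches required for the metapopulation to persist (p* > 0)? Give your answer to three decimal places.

p* = h − e/c is positive only when h > e/c.
h_min = e/c = 0.132/0.430 = 0.3070.

0.307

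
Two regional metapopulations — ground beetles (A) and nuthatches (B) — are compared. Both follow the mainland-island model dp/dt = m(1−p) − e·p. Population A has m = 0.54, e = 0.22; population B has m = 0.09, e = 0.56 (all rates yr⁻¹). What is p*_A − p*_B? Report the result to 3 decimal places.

A: p*_A = m/(m+e) = 0.54/0.7600 = 0.7105.
B: p*_B = 0.09/0.6500 = 0.1385.
p*_A − p*_B = 0.7105 − 0.1385 = 0.5721.

0.572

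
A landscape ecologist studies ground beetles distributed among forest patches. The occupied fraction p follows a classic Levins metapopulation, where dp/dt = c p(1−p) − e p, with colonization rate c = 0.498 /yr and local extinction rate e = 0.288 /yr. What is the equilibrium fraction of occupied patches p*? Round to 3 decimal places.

0.422

Setting dp/dt = 0 and dividing through by p* gives c·(1−p*) = e.
So p* = 1 − e/c = 1 − 0.288/0.498 = 1 − 0.5783 = 0.4217.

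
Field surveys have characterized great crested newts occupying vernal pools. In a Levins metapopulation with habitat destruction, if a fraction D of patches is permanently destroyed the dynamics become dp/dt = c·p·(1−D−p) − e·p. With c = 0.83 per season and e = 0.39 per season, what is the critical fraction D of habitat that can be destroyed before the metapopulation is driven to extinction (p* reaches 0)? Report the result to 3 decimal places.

The nontrivial equilibrium is p* = (1−D) − e/c; extinction occurs when this hits zero.
So D_crit = 1 − e/c = 1 − 0.39/0.83 = 1 − 0.4699 = 0.5301.
This equals the undisturbed p*, a classic result of Lande's extension.

0.530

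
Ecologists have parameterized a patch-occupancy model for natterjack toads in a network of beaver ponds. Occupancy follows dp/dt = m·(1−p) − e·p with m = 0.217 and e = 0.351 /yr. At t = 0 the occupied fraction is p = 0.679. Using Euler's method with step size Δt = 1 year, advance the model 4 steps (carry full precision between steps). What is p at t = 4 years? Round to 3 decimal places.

0.392

Update rule: p ← p + [m·(1−p) − e·p]·Δt with Δt = 1.
  1  |  dp/dt·Δt = -0.168672  |  p_1 = 0.510328
  2  |  dp/dt·Δt = -0.072866  |  p_2 = 0.437462
  3  |  dp/dt·Δt = -0.031478  |  p_3 = 0.405983
  4  |  dp/dt·Δt = -0.013599  |  p_4 = 0.392385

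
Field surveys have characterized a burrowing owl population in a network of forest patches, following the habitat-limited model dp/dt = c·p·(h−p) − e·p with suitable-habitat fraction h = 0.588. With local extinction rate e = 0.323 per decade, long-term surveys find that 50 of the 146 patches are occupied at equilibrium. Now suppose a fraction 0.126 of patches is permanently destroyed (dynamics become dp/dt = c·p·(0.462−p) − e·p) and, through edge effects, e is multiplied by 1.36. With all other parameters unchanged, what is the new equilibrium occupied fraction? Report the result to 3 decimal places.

0.128

Observed p* = 50/146 = 0.34247.
Balance c(h−p*) = e gives c = e/(0.588 − 0.34247) = 0.323/0.24553 = 1.31552.
New p* = 0.462 − e/c = 0.462 − 0.43928/1.31552 = 0.12808.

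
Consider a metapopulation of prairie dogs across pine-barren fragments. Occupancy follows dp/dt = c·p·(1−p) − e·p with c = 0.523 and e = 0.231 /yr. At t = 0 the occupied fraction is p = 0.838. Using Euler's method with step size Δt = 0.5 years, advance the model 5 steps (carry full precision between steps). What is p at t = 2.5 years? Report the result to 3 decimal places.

Update rule: p ← p + [c·p·(1−p) − e·p]·Δt with Δt = 0.5.
  1  |  dp/dt·Δt = -0.061289  |  p_1 = 0.776711
  2  |  dp/dt·Δt = -0.044358  |  p_2 = 0.732353
  3  |  dp/dt·Δt = -0.033330  |  p_3 = 0.699024
  4  |  dp/dt·Δt = -0.025720  |  p_4 = 0.673303
  5  |  dp/dt·Δt = -0.020245  |  p_5 = 0.653058

0.653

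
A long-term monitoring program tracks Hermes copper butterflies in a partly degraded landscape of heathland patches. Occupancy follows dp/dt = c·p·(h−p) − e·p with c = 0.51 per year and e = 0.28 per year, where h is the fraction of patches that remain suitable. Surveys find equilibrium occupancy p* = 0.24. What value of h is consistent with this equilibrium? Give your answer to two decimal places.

At equilibrium c(h−p*) = e, so h = p* + e/c.
h = 0.24 + 0.28/0.51 = 0.24 + 0.5490 = 0.7890.

0.79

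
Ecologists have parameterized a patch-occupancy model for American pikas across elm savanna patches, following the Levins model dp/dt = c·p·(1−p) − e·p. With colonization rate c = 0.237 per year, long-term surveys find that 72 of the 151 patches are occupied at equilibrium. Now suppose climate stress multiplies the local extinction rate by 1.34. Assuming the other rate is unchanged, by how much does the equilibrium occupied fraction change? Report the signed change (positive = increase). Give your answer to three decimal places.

-0.178

Observed p* = 72/151 = 0.47682.
Balance c(1−p*) = e gives e = 0.237×(1 − 0.47682) = 0.12399.
New p* = 1 − e/c = 1 − 0.16615/0.23700 = 0.29895.
Δp* = 0.29895 − 0.47682 = -0.17787.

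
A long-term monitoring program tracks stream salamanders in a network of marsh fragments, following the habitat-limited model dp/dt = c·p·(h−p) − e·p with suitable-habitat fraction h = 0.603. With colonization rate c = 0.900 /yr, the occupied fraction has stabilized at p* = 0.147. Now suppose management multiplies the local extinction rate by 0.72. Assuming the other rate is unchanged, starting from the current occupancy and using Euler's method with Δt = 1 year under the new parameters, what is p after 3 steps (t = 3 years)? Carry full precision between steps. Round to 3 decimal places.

Balance c(h−p*) = e gives e = 0.900×(0.603 − 0.14700) = 0.41040.
Starting from p₀ = 0.14700; update p ← p + (dp/dt)·Δt with the new parameters.
step 1: Δp = +0.01689, p = 0.16389
step 2: Δp = +0.01634, p = 0.18023
step 3: Δp = +0.01532, p = 0.19555

0.196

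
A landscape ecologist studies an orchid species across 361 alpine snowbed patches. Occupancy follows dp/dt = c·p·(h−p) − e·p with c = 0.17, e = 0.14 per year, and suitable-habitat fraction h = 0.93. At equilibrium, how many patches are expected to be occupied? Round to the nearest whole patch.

38

p* = h − e/c = 0.93 − 0.8235 = 0.1065.
Expected occupied patches = N × p* = 361 × 0.1065 = 38.44 ≈ 38.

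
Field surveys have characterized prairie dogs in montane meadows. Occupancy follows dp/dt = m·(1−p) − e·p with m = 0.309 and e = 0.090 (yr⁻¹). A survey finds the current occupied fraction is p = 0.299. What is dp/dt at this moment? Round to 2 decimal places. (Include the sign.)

Colonization term: m·(1−p) = 0.309×0.7010 = 0.21661.
Extinction term: e·p = 0.02691.
dp/dt = 0.21661 − 0.02691 = 0.18970.

0.19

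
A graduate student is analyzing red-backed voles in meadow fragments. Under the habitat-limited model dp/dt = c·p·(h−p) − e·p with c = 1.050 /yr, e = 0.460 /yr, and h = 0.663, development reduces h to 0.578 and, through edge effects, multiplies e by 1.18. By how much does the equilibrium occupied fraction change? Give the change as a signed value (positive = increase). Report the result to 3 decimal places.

Before: p* = h − e/c = 0.663 − 0.460/1.050 = 0.663 − 0.4381 = 0.2249.
After: c = 1.05, e = 0.5428, h = 0.578; p* = 0.578 − 0.5428/1.05 = 0.0610.
Δp* = 0.0610 − 0.2249 = -0.1639.

-0.164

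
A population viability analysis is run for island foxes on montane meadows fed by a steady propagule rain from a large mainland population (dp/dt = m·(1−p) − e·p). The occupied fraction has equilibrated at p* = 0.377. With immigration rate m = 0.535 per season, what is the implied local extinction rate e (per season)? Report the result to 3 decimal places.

0.884

At equilibrium m(1−p*) = e·p*, so e = m(1−p*)/p*.
e = 0.535 × 0.6230 / 0.377 = 0.8841.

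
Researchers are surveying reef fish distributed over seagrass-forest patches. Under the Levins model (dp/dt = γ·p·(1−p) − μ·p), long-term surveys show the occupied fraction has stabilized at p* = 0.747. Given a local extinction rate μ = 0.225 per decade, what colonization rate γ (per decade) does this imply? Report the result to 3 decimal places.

0.889

At equilibrium γ(1−p*) = μ, so γ = μ/(1−p*).
γ = 0.225/(1 − 0.747) = 0.225/0.2530 = 0.8893.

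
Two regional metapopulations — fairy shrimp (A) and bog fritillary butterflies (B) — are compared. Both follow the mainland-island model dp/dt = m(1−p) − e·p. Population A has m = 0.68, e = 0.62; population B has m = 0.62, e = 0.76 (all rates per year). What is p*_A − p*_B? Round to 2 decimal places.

A: p*_A = m/(m+e) = 0.68/1.3000 = 0.5231.
B: p*_B = 0.62/1.3800 = 0.4493.
p*_A − p*_B = 0.5231 − 0.4493 = 0.0738.

0.07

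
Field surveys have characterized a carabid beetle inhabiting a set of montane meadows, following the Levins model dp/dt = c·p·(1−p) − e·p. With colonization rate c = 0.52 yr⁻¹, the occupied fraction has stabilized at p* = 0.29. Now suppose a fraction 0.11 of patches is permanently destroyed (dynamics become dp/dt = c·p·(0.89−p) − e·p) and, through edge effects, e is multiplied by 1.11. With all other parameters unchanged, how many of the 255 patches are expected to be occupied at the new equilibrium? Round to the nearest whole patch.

Balance c(1−p*) = e gives e = 0.52×(1 − 0.29000) = 0.36920.
New p* = 0.89 − e/c = 0.89 − 0.40981/0.52000 = 0.10190.
Expected occupied = 255 × 0.10190 = 25.98 ≈ 26.

26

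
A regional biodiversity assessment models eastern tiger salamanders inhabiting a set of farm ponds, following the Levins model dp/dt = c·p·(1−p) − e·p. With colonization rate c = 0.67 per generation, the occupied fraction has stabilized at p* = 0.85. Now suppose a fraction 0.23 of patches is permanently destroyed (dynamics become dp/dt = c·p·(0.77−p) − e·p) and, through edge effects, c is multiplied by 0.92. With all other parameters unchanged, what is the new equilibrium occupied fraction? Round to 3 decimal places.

0.607

Balance c(1−p*) = e gives e = 0.67×(1 − 0.85000) = 0.10050.
New p* = 0.77 − e/c = 0.77 − 0.10050/0.61640 = 0.60696.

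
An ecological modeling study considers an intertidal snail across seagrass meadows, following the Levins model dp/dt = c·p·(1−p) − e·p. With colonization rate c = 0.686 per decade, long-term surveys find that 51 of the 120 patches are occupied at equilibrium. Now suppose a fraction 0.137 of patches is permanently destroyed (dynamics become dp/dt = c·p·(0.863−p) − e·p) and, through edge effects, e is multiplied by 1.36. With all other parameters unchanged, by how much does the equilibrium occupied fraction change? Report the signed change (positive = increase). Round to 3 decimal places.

-0.344

Observed p* = 51/120 = 0.42500.
Balance c(1−p*) = e gives e = 0.686×(1 − 0.42500) = 0.39445.
New p* = 0.863 − e/c = 0.863 − 0.53645/0.68600 = 0.08100.
Δp* = 0.08100 − 0.42500 = -0.34400.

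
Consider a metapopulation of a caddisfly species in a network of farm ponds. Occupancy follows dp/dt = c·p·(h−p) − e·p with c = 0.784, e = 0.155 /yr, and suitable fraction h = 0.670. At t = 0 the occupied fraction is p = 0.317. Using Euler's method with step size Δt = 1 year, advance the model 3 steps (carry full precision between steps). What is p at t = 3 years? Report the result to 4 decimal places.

Update rule: p ← p + [c·p·(h−p) − e·p]·Δt with Δt = 1.
t = 1: p = 0.31700 + (+0.03860) = 0.35560
t = 2: p = 0.35560 + (+0.03253) = 0.38813
t = 3: p = 0.38813 + (+0.02561) = 0.41374

0.4137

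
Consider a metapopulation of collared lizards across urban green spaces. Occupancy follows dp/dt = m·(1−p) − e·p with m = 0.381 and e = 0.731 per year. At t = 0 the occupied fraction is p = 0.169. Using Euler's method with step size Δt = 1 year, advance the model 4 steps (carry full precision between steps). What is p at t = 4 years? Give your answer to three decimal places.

Update rule: p ← p + [m·(1−p) − e·p]·Δt with Δt = 1.
t = 1: p = 0.16900 + (+0.19307) = 0.36207
t = 2: p = 0.36207 + (-0.02162) = 0.34045
t = 3: p = 0.34045 + (+0.00242) = 0.34287
t = 4: p = 0.34287 + (-0.00027) = 0.34260

0.343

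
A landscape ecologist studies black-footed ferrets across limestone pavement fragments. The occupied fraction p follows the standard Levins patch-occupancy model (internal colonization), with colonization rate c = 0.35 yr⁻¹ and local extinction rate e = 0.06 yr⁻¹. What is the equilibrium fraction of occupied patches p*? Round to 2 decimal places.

0.83

Setting dp/dt = 0 and dividing through by p* gives c·(1−p*) = e.
So p* = 1 − e/c = 1 − 0.06/0.35 = 1 − 0.1714 = 0.8286.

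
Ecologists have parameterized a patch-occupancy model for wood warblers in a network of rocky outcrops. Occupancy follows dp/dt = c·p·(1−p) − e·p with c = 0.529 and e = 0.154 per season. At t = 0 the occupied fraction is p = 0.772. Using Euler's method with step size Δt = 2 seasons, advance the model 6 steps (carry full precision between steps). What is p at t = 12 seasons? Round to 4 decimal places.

0.7089

Update rule: p ← p + [c·p·(1−p) − e·p]·Δt with Δt = 2.
p: 0.77200 → 0.72045  (Δp = -0.05155)
p: 0.72045 → 0.71163  (Δp = -0.00881)
p: 0.71163 → 0.70956  (Δp = -0.00207)
p: 0.70956 → 0.70905  (Δp = -0.00051)
p: 0.70905 → 0.70893  (Δp = -0.00013)
p: 0.70893 → 0.70890  (Δp = -0.00003)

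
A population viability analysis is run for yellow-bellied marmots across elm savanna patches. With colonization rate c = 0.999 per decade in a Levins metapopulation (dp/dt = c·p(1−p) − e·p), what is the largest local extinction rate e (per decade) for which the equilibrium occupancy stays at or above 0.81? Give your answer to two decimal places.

1 − e/c ≥ 0.81 ⇒ e ≤ c(1 − 0.81) = 0.999 × 0.1900.
e_max = 0.1898.

0.19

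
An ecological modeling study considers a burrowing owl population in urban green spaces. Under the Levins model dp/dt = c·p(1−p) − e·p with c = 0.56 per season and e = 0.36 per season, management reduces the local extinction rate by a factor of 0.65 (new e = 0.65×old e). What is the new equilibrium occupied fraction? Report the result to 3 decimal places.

0.582

Before: p* = 1 − 0.36/0.56 = 0.3571.
After the change, c = 0.56, e = 0.234, so p* = 1 − 0.234/0.56 = 0.5821.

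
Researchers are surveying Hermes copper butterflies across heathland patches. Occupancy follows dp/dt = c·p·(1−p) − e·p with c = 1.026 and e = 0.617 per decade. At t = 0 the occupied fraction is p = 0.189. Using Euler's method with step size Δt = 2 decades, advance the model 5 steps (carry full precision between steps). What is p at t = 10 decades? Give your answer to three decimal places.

Update rule: p ← p + [c·p·(1−p) − e·p]·Δt with Δt = 2.
  1  |  dp/dt·Δt = +0.081303  |  p_1 = 0.270303
  2  |  dp/dt·Δt = +0.071181  |  p_2 = 0.341484
  3  |  dp/dt·Δt = +0.040048  |  p_3 = 0.381531
  4  |  dp/dt·Δt = +0.013391  |  p_4 = 0.394922
  5  |  dp/dt·Δt = +0.003009  |  p_5 = 0.397931

0.398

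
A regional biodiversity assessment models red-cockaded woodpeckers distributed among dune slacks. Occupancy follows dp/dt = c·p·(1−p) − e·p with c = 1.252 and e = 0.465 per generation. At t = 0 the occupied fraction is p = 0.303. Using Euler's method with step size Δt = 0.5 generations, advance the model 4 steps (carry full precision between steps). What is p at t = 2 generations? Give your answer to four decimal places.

0.5240

Update rule: p ← p + [c·p·(1−p) − e·p]·Δt with Δt = 0.5.
  1  |  dp/dt·Δt = +0.061758  |  p_1 = 0.364758
  2  |  dp/dt·Δt = +0.060244  |  p_2 = 0.425002
  3  |  dp/dt·Δt = +0.054166  |  p_3 = 0.479168
  4  |  dp/dt·Δt = +0.044822  |  p_4 = 0.523990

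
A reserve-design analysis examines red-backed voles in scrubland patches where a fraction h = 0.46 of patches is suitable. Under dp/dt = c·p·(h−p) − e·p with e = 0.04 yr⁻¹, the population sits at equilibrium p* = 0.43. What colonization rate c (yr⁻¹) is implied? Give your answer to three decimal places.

At equilibrium c(h−p*) = e, so c = e/(h−p*).
c = 0.04/(0.46 − 0.43) = 0.04/0.0300 = 1.3333.

1.333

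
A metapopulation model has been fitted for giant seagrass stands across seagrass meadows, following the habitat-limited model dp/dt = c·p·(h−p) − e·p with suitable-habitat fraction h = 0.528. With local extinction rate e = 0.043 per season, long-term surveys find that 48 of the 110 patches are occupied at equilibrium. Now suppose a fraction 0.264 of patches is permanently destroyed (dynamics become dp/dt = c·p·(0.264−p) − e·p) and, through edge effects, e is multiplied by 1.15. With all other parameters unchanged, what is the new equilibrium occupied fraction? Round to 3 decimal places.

0.159

Observed p* = 48/110 = 0.43636.
Balance c(h−p*) = e gives c = e/(0.528 − 0.43636) = 0.043/0.09164 = 0.46923.
New p* = 0.264 − e/c = 0.264 − 0.04945/0.46923 = 0.15861.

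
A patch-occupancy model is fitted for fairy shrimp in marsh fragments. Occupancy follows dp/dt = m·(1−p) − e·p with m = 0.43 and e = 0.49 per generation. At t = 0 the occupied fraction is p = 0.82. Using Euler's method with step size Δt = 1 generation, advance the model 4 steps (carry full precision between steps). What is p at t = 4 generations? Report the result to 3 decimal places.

Update rule: p ← p + [m·(1−p) − e·p]·Δt with Δt = 1.
step 1: Δp = -0.32440, p = 0.49560
step 2: Δp = -0.02595, p = 0.46965
step 3: Δp = -0.00208, p = 0.46757
step 4: Δp = -0.00017, p = 0.46741

0.467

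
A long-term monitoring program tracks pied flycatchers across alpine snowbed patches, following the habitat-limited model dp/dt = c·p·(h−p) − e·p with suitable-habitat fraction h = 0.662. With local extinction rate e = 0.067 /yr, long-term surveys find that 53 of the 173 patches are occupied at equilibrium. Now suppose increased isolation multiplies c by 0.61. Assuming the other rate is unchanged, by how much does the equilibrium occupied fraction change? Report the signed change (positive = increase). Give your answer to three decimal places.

Observed p* = 53/173 = 0.30636.
Balance c(h−p*) = e gives c = e/(0.662 − 0.30636) = 0.067/0.35564 = 0.18839.
New p* = 0.662 − e/c = 0.662 − 0.06700/0.11492 = 0.07899.
Δp* = 0.07899 − 0.30636 = -0.22737.

-0.227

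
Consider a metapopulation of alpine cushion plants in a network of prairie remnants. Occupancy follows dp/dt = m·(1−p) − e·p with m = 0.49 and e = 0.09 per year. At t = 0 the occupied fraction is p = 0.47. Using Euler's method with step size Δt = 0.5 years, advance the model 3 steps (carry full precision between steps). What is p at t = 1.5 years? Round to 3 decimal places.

Update rule: p ← p + [m·(1−p) − e·p]·Δt with Δt = 0.5.
  1  |  dp/dt·Δt = +0.108700  |  p_1 = 0.578700
  2  |  dp/dt·Δt = +0.077177  |  p_2 = 0.655877
  3  |  dp/dt·Δt = +0.054796  |  p_3 = 0.710673

0.711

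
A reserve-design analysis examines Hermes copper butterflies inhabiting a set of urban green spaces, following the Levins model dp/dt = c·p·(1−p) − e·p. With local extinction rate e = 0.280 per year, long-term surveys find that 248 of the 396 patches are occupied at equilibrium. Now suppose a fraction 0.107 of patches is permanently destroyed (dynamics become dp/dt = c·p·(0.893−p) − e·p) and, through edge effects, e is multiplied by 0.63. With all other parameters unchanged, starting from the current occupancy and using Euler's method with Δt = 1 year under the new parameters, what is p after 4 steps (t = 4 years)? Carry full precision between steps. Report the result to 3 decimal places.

0.655

Observed p* = 248/396 = 0.62626.
Balance c(1−p*) = e gives c = e/(1 − 0.62626) = 0.280/0.37374 = 0.74919.
Starting from p₀ = 0.62626; update p ← p + (dp/dt)·Δt with the new parameters.
step 1: Δp = +0.01468, p = 0.64094
step 2: Δp = +0.00797, p = 0.64891
step 3: Δp = +0.00420, p = 0.65311
step 4: Δp = +0.00217, p = 0.65528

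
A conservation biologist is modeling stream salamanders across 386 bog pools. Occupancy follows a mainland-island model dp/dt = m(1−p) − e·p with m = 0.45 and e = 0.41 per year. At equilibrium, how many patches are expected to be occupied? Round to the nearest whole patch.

p* = m/(m+e) = 0.45/0.8600 = 0.5233.
Expected occupied patches = N × p* = 386 × 0.5233 = 201.98 ≈ 202.

202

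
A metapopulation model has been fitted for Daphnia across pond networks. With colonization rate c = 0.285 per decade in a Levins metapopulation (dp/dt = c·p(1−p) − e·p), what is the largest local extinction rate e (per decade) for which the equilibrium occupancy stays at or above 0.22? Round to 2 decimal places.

0.22

1 − e/c ≥ 0.22 ⇒ e ≤ c(1 − 0.22) = 0.285 × 0.7800.
e_max = 0.2223.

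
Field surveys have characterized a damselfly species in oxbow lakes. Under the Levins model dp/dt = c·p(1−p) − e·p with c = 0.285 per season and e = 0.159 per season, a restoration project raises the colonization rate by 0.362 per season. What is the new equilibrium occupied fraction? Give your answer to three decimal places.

Before: p* = 1 − 0.159/0.285 = 0.4421.
After the change, c = 0.647, e = 0.159, so p* = 1 − 0.159/0.647 = 0.7543.

0.754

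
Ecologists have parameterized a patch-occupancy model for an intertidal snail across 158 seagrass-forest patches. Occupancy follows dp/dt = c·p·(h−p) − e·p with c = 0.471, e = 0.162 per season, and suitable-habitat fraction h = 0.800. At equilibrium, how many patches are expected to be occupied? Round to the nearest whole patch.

p* = h − e/c = 0.800 − 0.3439 = 0.4561.
Expected occupied patches = N × p* = 158 × 0.4561 = 72.06 ≈ 72.

72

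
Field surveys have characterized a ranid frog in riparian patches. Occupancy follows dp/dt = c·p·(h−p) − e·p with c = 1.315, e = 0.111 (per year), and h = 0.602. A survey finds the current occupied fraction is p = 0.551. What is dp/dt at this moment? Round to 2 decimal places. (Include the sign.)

Colonization term: c·p·(h−p) = 1.315×0.551×0.0510 = 0.03695.
Extinction term: e·p = 0.06116.
dp/dt = 0.03695 − 0.06116 = -0.02421.

-0.02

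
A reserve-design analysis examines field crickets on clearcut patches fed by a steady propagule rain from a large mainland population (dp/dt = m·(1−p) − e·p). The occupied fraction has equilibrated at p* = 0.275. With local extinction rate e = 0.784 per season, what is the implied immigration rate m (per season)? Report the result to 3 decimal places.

At equilibrium m(1−p*) = e·p*, so m = e·p*/(1−p*).
m = 0.784 × 0.275 / 0.7250 = 0.2156/0.7250 = 0.2974.

0.297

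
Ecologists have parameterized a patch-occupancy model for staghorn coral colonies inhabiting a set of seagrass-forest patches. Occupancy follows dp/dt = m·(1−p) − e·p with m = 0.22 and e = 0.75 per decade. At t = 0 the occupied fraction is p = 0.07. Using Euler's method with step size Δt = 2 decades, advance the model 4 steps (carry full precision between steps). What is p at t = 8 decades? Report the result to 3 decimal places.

0.104

Update rule: p ← p + [m·(1−p) − e·p]·Δt with Δt = 2.
p: 0.07000 → 0.37420  (Δp = +0.30420)
p: 0.37420 → 0.08825  (Δp = -0.28595)
p: 0.08825 → 0.35704  (Δp = +0.26879)
p: 0.35704 → 0.10438  (Δp = -0.25266)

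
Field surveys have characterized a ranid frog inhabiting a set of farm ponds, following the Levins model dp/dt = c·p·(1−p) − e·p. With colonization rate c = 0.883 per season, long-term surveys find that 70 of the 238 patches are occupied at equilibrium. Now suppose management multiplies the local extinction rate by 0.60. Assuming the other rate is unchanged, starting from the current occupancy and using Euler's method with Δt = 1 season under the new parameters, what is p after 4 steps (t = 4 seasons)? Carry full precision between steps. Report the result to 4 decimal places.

Observed p* = 70/238 = 0.29412.
Balance c(1−p*) = e gives e = 0.883×(1 − 0.29412) = 0.62329.
Starting from p₀ = 0.29412; update p ← p + (dp/dt)·Δt with the new parameters.
step 1: Δp = +0.07333, p = 0.36745
step 2: Δp = +0.06782, p = 0.43527
step 3: Δp = +0.05427, p = 0.48954
step 4: Δp = +0.03758, p = 0.52711

0.5271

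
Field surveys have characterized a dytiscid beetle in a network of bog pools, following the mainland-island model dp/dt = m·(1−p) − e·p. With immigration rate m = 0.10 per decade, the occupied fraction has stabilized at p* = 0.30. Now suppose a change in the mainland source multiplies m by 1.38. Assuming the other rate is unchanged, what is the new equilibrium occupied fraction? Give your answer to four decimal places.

Balance m(1−p*) = e·p* gives e = m(1−p*)/p* = 0.10×0.70000/0.30000 = 0.23333.
New p* = m/(m+e) = 0.13800/(0.13800+0.23333) = 0.37164.

0.3716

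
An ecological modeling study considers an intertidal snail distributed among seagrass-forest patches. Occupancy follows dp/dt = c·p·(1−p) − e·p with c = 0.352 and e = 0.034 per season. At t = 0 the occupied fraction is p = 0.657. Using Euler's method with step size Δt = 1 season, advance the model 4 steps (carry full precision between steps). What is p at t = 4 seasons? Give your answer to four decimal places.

0.8288

Update rule: p ← p + [c·p·(1−p) − e·p]·Δt with Δt = 1.
p: 0.65700 → 0.71399  (Δp = +0.05699)
p: 0.71399 → 0.76159  (Δp = +0.04761)
p: 0.76159 → 0.79961  (Δp = +0.03802)
p: 0.79961 → 0.82883  (Δp = +0.02922)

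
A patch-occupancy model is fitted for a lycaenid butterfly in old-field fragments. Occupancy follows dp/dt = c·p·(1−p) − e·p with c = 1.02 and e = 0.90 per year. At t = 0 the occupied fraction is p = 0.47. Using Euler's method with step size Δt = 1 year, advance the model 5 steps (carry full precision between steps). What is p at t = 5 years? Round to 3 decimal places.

Update rule: p ← p + [c·p·(1−p) − e·p]·Δt with Δt = 1.
p: 0.47000 → 0.30108  (Δp = -0.16892)
p: 0.30108 → 0.24475  (Δp = -0.05633)
p: 0.24475 → 0.21302  (Δp = -0.03173)
p: 0.21302 → 0.19230  (Δp = -0.02072)
p: 0.19230 → 0.17765  (Δp = -0.01464)

0.178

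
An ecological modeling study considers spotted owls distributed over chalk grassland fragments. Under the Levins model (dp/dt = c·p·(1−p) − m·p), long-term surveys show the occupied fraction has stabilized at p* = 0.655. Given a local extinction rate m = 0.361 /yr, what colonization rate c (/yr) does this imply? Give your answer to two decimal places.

At equilibrium c(1−p*) = m, so c = m/(1−p*).
c = 0.361/(1 − 0.655) = 0.361/0.3450 = 1.0464.

1.05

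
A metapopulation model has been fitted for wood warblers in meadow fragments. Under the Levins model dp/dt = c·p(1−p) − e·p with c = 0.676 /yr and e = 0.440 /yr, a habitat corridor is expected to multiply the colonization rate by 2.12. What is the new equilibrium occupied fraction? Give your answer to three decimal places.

0.693

Before: p* = 1 − 0.440/0.676 = 0.3491.
After the change, c = 1.43312, e = 0.44, so p* = 1 − 0.44/1.43312 = 0.6930.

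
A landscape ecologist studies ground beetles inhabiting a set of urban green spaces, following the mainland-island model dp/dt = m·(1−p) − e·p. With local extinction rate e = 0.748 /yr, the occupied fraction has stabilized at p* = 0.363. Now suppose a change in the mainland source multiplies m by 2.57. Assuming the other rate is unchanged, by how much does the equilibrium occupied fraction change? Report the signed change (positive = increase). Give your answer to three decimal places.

Balance m(1−p*) = e·p* gives m = e·p*/(1−p*) = 0.748×0.36300/0.63700 = 0.42625.
New p* = m/(m+e) = 1.09546/(1.09546+0.74800) = 0.59424.
Δp* = 0.59424 − 0.36300 = +0.23124.

0.231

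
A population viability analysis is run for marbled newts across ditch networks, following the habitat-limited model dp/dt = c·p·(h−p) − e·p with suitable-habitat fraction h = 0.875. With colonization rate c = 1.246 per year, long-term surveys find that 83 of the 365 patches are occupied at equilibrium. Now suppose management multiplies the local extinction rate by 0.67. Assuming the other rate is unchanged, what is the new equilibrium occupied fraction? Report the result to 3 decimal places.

Observed p* = 83/365 = 0.22740.
Balance c(h−p*) = e gives e = 1.246×(0.875 − 0.22740) = 0.80691.
New p* = 0.875 − e/c = 0.875 − 0.54063/1.24600 = 0.44111.

0.441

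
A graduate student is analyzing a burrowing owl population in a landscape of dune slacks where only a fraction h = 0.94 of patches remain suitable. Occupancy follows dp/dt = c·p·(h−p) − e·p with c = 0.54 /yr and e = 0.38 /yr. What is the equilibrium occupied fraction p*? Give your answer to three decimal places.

Setting dp/dt = 0 and dividing by p* gives c·(h−p*) = e.
So p* = h − e/c = 0.94 − 0.38/0.54 = 0.94 − 0.7037 = 0.2363.

0.236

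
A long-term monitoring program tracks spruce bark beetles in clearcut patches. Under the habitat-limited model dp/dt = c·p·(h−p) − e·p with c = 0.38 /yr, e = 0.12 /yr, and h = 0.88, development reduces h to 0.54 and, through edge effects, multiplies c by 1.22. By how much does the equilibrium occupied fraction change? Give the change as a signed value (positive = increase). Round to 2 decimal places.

-0.28

Before: p* = h − e/c = 0.88 − 0.12/0.38 = 0.88 − 0.3158 = 0.5642.
After: c = 0.4636, e = 0.12, h = 0.54; p* = 0.54 − 0.12/0.4636 = 0.2812.
Δp* = 0.2812 − 0.5642 = -0.2831.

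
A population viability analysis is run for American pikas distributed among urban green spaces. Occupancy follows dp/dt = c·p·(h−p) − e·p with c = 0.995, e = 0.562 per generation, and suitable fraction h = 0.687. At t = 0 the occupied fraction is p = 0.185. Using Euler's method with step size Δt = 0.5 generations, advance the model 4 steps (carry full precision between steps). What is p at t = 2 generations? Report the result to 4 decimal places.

Update rule: p ← p + [c·p·(h−p) − e·p]·Δt with Δt = 0.5.
  1  |  dp/dt·Δt = -0.005782  |  p_1 = 0.179218
  2  |  dp/dt·Δt = -0.005086  |  p_2 = 0.174132
  3  |  dp/dt·Δt = -0.004501  |  p_3 = 0.169631
  4  |  dp/dt·Δt = -0.004005  |  p_4 = 0.165626

0.1656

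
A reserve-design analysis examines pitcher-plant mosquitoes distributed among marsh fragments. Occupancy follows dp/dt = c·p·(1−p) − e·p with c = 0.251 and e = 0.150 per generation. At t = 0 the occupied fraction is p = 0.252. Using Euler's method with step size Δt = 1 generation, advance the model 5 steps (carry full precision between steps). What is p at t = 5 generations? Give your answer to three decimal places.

0.297

Update rule: p ← p + [c·p·(1−p) − e·p]·Δt with Δt = 1.
step 1: Δp = +0.00951, p = 0.26151
step 2: Δp = +0.00925, p = 0.27076
step 3: Δp = +0.00895, p = 0.27971
step 4: Δp = +0.00861, p = 0.28832
step 5: Δp = +0.00826, p = 0.29657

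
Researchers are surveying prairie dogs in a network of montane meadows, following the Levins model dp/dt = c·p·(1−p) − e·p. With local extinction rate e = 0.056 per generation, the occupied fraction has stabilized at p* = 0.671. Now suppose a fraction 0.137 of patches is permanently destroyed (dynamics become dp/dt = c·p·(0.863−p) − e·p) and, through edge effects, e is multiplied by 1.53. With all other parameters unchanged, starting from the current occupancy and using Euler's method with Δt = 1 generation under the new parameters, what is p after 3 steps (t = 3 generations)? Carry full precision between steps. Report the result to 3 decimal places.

Balance c(1−p*) = e gives c = e/(1 − 0.67100) = 0.056/0.32900 = 0.17021.
Starting from p₀ = 0.67100; update p ← p + (dp/dt)·Δt with the new parameters.
t = 1: p = 0.67100 + (-0.03556) = 0.63544
t = 2: p = 0.63544 + (-0.02983) = 0.60561
t = 3: p = 0.60561 + (-0.02536) = 0.58025

0.580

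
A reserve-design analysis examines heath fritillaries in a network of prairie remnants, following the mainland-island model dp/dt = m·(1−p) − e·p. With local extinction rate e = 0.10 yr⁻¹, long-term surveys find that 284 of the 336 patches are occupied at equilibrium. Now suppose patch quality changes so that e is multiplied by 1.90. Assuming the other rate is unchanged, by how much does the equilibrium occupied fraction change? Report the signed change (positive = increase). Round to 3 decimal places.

-0.103

Observed p* = 284/336 = 0.84524.
Balance m(1−p*) = e·p* gives m = e·p*/(1−p*) = 0.10×0.84524/0.15476 = 0.54616.
New p* = m/(m+e) = 0.54616/(0.54616+0.19000) = 0.74190.
Δp* = 0.74190 − 0.84524 = -0.10334.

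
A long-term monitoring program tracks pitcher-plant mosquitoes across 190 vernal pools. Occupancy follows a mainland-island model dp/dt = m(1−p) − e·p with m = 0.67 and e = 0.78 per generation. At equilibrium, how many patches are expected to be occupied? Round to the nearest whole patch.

88

p* = m/(m+e) = 0.67/1.4500 = 0.4621.
Expected occupied patches = N × p* = 190 × 0.4621 = 87.79 ≈ 88.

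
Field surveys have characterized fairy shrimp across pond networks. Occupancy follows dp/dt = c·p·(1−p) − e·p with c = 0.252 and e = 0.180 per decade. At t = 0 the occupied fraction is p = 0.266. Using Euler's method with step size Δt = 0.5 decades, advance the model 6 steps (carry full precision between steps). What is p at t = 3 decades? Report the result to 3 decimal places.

Update rule: p ← p + [c·p·(1−p) − e·p]·Δt with Δt = 0.5.
p: 0.26600 → 0.26666  (Δp = +0.00066)
p: 0.26666 → 0.26730  (Δp = +0.00064)
p: 0.26730 → 0.26792  (Δp = +0.00062)
p: 0.26792 → 0.26852  (Δp = +0.00060)
p: 0.26852 → 0.26910  (Δp = +0.00058)
p: 0.26910 → 0.26967  (Δp = +0.00056)

0.270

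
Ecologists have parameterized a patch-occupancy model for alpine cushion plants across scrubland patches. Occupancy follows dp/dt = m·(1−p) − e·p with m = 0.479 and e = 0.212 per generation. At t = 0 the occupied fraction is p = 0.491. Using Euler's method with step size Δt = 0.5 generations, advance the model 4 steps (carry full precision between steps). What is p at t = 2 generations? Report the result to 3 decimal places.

0.656

Update rule: p ← p + [m·(1−p) − e·p]·Δt with Δt = 0.5.
  1  |  dp/dt·Δt = +0.069860  |  p_1 = 0.560859
  2  |  dp/dt·Δt = +0.045723  |  p_2 = 0.606583
  3  |  dp/dt·Δt = +0.029926  |  p_3 = 0.636508
  4  |  dp/dt·Δt = +0.019586  |  p_4 = 0.656095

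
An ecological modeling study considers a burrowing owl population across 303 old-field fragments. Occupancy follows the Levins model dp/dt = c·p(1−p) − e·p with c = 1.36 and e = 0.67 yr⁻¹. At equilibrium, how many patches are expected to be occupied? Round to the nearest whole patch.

p* = 1 − e/c = 1 − 0.67/1.36 = 0.5074.
Expected occupied patches = N × p* = 303 × 0.5074 = 153.73 ≈ 154.

154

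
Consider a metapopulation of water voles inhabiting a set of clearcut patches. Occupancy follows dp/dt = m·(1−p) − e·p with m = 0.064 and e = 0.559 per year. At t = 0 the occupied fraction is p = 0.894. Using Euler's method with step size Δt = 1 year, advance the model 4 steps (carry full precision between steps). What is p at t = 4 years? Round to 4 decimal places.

Update rule: p ← p + [m·(1−p) − e·p]·Δt with Δt = 1.
p: 0.89400 → 0.40104  (Δp = -0.49296)
p: 0.40104 → 0.21519  (Δp = -0.18585)
p: 0.21519 → 0.14513  (Δp = -0.07006)
p: 0.14513 → 0.11871  (Δp = -0.02641)

0.1187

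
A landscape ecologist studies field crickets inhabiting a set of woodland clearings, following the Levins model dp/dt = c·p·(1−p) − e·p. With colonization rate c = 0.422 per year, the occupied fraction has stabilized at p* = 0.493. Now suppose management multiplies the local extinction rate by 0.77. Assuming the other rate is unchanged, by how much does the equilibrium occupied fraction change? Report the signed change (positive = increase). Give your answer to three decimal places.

0.117

Balance c(1−p*) = e gives e = 0.422×(1 − 0.49300) = 0.21395.
New p* = 1 − e/c = 1 − 0.16474/0.42200 = 0.60962.
Δp* = 0.60962 − 0.49300 = +0.11662.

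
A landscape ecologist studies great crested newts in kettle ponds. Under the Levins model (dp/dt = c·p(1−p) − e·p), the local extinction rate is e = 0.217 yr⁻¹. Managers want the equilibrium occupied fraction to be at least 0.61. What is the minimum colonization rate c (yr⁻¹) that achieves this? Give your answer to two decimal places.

0.56

p* = 1 − e/c ≥ 0.61 requires e/c ≤ 0.3900, i.e. c ≥ e/0.3900.
c_min = 0.217/0.3900 = 0.5564.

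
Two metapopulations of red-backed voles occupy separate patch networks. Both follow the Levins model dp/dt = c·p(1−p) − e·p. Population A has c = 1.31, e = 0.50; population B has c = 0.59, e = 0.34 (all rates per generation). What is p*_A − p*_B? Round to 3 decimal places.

0.195

A: p*_A = 1 − 0.50/1.31 = 0.6183.
B: p*_B = 1 − 0.34/0.59 = 0.4237.
p*_A − p*_B = 0.6183 − 0.4237 = 0.1946.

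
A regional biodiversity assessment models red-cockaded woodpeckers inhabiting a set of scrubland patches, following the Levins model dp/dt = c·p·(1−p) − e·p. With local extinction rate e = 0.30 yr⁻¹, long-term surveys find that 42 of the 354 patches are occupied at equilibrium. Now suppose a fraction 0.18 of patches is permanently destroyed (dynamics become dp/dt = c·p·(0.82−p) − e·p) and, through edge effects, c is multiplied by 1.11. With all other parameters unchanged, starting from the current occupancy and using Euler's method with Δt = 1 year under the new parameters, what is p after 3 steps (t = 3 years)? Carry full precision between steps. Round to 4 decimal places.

0.1071

Observed p* = 42/354 = 0.11864.
Balance c(1−p*) = e gives c = e/(1 − 0.11864) = 0.30/0.88136 = 0.34038.
Starting from p₀ = 0.11864; update p ← p + (dp/dt)·Δt with the new parameters.
  1  |  dp/dt·Δt = -0.004154  |  p_1 = 0.114490
  2  |  dp/dt·Δt = -0.003829  |  p_2 = 0.110662
  3  |  dp/dt·Δt = -0.003540  |  p_3 = 0.107122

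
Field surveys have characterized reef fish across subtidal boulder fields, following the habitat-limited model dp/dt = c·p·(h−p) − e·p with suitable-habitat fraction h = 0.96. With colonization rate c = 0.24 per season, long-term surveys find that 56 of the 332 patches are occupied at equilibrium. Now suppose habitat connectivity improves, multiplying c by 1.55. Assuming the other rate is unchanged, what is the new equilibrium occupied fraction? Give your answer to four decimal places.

0.4495

Observed p* = 56/332 = 0.16867.
Balance c(h−p*) = e gives e = 0.24×(0.96 − 0.16867) = 0.18992.
New p* = 0.96 − e/c = 0.96 − 0.18992/0.37200 = 0.44946.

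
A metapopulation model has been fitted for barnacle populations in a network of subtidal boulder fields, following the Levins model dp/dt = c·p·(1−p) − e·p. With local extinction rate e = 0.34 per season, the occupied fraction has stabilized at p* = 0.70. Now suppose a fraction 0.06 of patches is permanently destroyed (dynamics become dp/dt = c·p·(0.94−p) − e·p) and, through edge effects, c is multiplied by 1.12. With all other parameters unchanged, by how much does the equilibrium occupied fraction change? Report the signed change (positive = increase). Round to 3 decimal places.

-0.028

Balance c(1−p*) = e gives c = e/(1 − 0.70000) = 0.34/0.30000 = 1.13333.
New p* = 0.94 − e/c = 0.94 − 0.34000/1.26933 = 0.67214.
Δp* = 0.67214 − 0.70000 = -0.02786.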